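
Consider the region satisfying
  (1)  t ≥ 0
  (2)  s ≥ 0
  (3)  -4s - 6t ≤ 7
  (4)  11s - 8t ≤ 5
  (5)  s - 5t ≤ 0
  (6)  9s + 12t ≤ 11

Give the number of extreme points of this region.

4

Pairwise boundary intersections that survive every other constraint:
  (0, 0)
  (0, 11/12)
  (25/47, 5/47)
  (37/51, 19/51)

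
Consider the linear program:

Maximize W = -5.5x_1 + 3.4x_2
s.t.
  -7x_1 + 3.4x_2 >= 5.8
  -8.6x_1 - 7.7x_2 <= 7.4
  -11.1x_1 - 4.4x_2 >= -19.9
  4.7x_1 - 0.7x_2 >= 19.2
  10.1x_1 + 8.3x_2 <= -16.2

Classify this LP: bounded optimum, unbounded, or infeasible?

infeasible

The boundaries -8.6x_1 - 7.7x_2 = 7.4 and 10.1x_1 + 8.3x_2 = -16.2 meet at (-6332/639, 6458/639), but that point violates 4.7x_1 - 0.7x_2 ≥ 19.2. Every candidate vertex is excluded by some other constraint, so the feasible region is empty.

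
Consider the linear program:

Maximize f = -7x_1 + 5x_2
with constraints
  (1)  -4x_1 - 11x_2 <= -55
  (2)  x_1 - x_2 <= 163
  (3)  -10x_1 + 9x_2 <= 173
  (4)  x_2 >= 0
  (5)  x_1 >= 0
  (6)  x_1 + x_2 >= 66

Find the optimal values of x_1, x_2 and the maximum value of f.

x_1 = 421/19, x_2 = 833/19, maximum f = 1218/19

Feasible corners and f = -7x_1 + 5x_2:
  (163, 0) → f = -1141
  (421/19, 833/19) → f = 1218/19
  (66, 0) → f = -462
The feasible region is unbounded (it extends along (9, 10), (1, 1)), but f strictly decreases along every unbounded feasible direction, so there is no improving ray and the maximum is attained at a vertex.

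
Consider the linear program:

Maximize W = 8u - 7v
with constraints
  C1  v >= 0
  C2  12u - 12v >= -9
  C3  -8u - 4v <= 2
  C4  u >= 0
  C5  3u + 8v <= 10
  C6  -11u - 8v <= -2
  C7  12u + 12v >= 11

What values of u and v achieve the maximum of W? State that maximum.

u = 10/3, v = 0, maximum W = 80/3

Vertices and W = 8u - 7v:
  (10/3, 0) → W = 80/3
  (11/12, 0) → W = 22/3
  (4/11, 49/44) → W = -215/44
  (1/12, 5/6) → W = -31/6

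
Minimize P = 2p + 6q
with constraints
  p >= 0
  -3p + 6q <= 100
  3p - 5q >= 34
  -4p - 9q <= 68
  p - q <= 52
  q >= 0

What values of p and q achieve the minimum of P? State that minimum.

p = 34/3, q = 0, minimum P = 68/3

Vertices and P = 2p + 6q:
  (113, 61) → P = 592
  (34/3, 0) → P = 68/3
  (52, 0) → P = 104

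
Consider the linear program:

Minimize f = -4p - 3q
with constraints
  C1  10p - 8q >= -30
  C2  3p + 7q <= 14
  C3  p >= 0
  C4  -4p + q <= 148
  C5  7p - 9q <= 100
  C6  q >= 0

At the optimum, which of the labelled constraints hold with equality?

Corner points and f = -4p - 3q:
  (0, 2) → f = -6
  (14/3, 0) → f = -56/3
  (0, 0) → f = 0

The minimum is at (14/3, 0). Substituting into each constraint, equality holds for C2 and C6; the remaining constraints have slack.

C2 and C6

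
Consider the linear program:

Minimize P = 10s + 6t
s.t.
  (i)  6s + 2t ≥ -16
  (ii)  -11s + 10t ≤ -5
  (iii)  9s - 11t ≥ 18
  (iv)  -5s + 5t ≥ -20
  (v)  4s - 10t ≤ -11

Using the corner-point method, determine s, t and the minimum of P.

s = 301/46, t = 171/46, minimum P = 2018/23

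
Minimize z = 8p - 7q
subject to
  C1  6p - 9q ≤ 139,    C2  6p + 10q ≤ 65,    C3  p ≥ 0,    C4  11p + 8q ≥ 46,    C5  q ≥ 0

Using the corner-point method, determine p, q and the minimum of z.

Vertices and z = 8p - 7q:
  (0, 13/2) → z = -91/2
  (65/6, 0) → z = 260/3
  (0, 23/4) → z = -161/4
  (46/11, 0) → z = 368/11

p = 0, q = 13/2, minimum z = -91/2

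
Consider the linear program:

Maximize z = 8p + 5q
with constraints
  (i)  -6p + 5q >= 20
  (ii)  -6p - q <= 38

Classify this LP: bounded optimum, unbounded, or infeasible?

unbounded

From the feasible point (-35/6, -3), moving in the direction (-1, 6) keeps every constraint satisfied while z increases without bound.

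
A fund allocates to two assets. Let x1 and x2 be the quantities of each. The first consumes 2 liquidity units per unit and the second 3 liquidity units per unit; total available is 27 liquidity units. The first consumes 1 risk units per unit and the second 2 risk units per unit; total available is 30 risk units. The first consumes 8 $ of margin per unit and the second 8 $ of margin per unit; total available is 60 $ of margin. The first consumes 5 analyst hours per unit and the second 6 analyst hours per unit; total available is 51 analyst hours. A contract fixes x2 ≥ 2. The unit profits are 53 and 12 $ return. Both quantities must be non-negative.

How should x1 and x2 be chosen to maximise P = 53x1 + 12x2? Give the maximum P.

x1 = 11/2, x2 = 2, maximum P = 631/2

Vertices and P = 53x1 + 12x2:
  (0, 15/2) → P = 90
  (0, 2) → P = 24
  (11/2, 2) → P = 631/2

At the optimal vertex, 8x1 + 8x2 = 60 and x2 = 2.
Solving simultaneously gives x1 = 11/2, x2 = 2.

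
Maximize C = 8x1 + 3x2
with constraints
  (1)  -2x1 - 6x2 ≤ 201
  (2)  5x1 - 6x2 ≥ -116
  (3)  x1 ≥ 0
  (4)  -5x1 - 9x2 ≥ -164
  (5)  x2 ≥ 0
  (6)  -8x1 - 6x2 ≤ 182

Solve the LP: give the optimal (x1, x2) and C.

Corner points and C = 8x1 + 3x2:
  (0, 164/9) → C = 164/3
  (0, 0) → C = 0
  (164/5, 0) → C = 1312/5

The binding constraints are -5x1 - 9x2 = -164 and x2 = 0.
Solving simultaneously gives x1 = 164/5, x2 = 0.

x1 = 164/5, x2 = 0, maximum C = 1312/5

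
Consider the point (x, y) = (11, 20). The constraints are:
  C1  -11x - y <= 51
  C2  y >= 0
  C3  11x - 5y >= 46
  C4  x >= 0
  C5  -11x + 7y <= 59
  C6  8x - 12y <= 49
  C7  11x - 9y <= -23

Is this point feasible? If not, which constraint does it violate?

not feasible — violates C3

Constraint C3: 11x - 5y = 21, which is not ≥ 46. All other constraints are satisfied.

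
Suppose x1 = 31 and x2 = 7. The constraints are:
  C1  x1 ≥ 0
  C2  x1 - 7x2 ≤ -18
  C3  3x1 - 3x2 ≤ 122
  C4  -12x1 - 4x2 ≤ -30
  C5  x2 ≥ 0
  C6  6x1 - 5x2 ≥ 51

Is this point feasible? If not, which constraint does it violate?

feasible

C1: 31 ≥ 0 ✓
C2: -18 ≤ -18 ✓
C3: 72 ≤ 122 ✓
C4: -400 ≤ -30 ✓
C5: 7 ≥ 0 ✓
C6: 151 ≥ 51 ✓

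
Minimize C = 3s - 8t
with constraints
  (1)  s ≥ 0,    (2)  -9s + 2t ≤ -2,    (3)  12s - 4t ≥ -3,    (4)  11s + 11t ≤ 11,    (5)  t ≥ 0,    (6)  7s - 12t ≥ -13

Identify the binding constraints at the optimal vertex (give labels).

Extreme points and C = 3s - 8t:
  (4/11, 7/11) → C = -4
  (2/9, 0) → C = 2/3
  (1, 0) → C = 3

The minimum is at (4/11, 7/11). Substituting into each constraint, equality holds for (2) and (4); the remaining constraints have slack.

(2) and (4)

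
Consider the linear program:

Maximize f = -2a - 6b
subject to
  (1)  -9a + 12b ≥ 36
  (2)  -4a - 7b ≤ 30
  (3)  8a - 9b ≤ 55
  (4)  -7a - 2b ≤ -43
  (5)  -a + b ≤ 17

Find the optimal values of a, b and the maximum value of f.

Extreme points and f = -2a - 6b:
  (328/5, 261/5) → f = -2222/5
  (74/17, 213/34) → f = -787/17
  (1, 18) → f = -110
The feasible region is unbounded (it extends along (1, 1), (9, 8)), but f strictly decreases along every unbounded feasible direction, so there is no improving ray and the maximum is attained at a vertex.

The optimum lies where -9a + 12b = 36 and -7a - 2b = -43.
Solving simultaneously gives a = 74/17, b = 213/34.

a = 74/17, b = 213/34, maximum f = -787/17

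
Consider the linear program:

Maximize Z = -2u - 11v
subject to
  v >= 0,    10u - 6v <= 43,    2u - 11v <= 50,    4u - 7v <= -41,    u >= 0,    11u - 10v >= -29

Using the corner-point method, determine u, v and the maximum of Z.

u = 207/37, v = 335/37, maximum Z = -4099/37

Vertices and Z = -2u - 11v:
  (547/46, 291/23) → Z = -3748/23
  (302/17, 763/34) → Z = -9601/34
  (207/37, 335/37) → Z = -4099/37

The optimum lies where 4u - 7v = -41 and 11u - 10v = -29.
Solving simultaneously gives u = 207/37, v = 335/37.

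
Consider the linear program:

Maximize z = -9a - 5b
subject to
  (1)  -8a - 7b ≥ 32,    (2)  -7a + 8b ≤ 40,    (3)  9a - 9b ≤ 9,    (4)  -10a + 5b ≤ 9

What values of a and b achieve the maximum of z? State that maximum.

a = -14/5, b = -19/5, maximum z = 221/5

Vertices and z = -9a - 5b:
  (-5/3, -8/3) → z = 85/3
  (-223/110, -124/55) → z = 3247/110
  (-14/5, -19/5) → z = 221/5

At the optimal vertex, 9a - 9b = 9 and -10a + 5b = 9.
Solving simultaneously gives a = -14/5, b = -19/5.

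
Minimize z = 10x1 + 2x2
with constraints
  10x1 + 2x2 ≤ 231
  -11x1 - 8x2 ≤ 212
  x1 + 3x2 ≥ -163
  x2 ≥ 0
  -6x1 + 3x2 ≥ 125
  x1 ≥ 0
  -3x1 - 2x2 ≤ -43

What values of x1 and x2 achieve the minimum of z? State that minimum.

x1 = 0, x2 = 125/3, minimum z = 250/3

Feasible corners and z = 10x1 + 2x2:
  (443/42, 1318/21) → z = 231
  (0, 231/2) → z = 231
  (0, 125/3) → z = 250/3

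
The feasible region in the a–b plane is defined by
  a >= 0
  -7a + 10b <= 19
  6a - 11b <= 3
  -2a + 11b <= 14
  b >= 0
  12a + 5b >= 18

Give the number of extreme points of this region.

Of the 15 pairwise boundary intersections, those satisfying every inequality are:
  (17/4, 45/22)
  (71/54, 4/9)
  (64/71, 102/71)

3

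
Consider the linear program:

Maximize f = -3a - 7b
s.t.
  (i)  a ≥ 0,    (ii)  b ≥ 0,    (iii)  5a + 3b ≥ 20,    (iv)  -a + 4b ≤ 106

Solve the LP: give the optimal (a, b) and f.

Corner points and f = -3a - 7b:
  (0, 20/3) → f = -140/3
  (0, 53/2) → f = -371/2
  (4, 0) → f = -12
The feasible region is unbounded (it extends along (4, 1), (1, 0)), but f strictly decreases along every unbounded feasible direction, so there is no improving ray and the maximum is attained at a vertex.

a = 4, b = 0, maximum f = -12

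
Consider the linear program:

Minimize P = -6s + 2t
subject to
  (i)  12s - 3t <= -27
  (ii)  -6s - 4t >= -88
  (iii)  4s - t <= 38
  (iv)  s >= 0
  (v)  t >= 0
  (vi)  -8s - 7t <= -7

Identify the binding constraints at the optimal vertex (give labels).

(i) and (iv)

Corner points and P = -6s + 2t:
  (26/11, 203/11) → P = 250/11
  (0, 9) → P = 18
  (0, 22) → P = 44

The minimum is at (0, 9). Substituting into each constraint, equality holds for (i) and (iv); the remaining constraints have slack.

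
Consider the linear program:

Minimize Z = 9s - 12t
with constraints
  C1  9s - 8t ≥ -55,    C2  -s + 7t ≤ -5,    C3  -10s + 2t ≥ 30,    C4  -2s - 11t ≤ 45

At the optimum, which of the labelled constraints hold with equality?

Vertices and Z = 9s - 12t:
  (-85/11, -20/11) → Z = -525/11
  (-193/23, -59/23) → Z = -1029/23
  (-55/17, -20/17) → Z = -15
  (-70/19, -65/19) → Z = 150/19

The minimum is at (-85/11, -20/11). Substituting into each constraint, equality holds for C1 and C2; the remaining constraints have slack.

C1 and C2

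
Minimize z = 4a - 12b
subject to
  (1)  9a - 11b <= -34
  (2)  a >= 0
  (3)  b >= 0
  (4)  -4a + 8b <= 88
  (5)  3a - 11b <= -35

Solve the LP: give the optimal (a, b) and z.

Extreme points and z = 4a - 12b:
  (174/7, 164/7) → z = -1272/7
  (1/6, 71/22) → z = -1256/33
  (0, 11) → z = -132
  (0, 35/11) → z = -420/11

The optimum lies where 9a - 11b = -34 and -4a + 8b = 88.
Solving simultaneously gives a = 174/7, b = 164/7.

a = 174/7, b = 164/7, minimum z = -1272/7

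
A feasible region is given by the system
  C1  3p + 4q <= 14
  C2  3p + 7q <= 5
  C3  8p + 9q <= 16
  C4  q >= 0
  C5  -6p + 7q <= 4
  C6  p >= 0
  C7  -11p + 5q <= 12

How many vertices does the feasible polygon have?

4

The feasible vertices (each the meet of two boundaries and inside every other half-plane) are:
  (5/3, 0)
  (1/9, 2/3)
  (0, 0)
  (0, 4/7)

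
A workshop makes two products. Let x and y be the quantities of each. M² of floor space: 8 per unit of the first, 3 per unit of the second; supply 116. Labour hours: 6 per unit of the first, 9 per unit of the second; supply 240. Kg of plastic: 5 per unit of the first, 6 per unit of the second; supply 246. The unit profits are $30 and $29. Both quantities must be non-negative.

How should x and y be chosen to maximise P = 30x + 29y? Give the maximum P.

At the optimal vertex, 8x + 3y = 116 and 6x + 9y = 240.
Solving simultaneously gives x = 6, y = 68/3.

x = 6, y = 68/3, maximum P = 2512/3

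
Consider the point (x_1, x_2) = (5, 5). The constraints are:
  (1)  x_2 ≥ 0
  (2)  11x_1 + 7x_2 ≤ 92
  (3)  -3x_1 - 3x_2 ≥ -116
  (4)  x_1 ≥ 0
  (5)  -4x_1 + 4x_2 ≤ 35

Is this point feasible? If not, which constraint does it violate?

(1): 5 ≥ 0 ✓
(2): 90 ≤ 92 ✓
(3): -30 ≥ -116 ✓
(4): 5 ≥ 0 ✓
(5): 0 ≤ 35 ✓

feasible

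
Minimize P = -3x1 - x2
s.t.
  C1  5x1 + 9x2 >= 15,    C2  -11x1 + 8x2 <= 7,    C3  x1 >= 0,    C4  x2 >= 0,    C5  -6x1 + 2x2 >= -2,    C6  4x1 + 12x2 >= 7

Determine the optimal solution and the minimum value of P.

x1 = 15/13, x2 = 32/13, minimum P = -77/13

Corner points and P = -3x1 - x2:
  (57/139, 200/139) → P = -371/139
  (3/4, 5/4) → P = -7/2
  (15/13, 32/13) → P = -77/13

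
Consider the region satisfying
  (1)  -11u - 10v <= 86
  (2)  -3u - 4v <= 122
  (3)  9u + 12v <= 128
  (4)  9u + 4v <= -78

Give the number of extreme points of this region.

Pairwise boundary intersections that survive every other constraint:
  (-1156/21, 1091/21)
  (-218/23, 42/23)
  (-181/9, 103/4)

3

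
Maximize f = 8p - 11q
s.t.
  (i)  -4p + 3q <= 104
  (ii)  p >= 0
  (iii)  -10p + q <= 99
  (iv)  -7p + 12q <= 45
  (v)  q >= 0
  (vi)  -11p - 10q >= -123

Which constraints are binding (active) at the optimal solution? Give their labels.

(v) and (vi)

Corner points and f = 8p - 11q:
  (0, 15/4) → f = -165/4
  (0, 0) → f = 0
  (513/101, 678/101) → f = -3354/101
  (123/11, 0) → f = 984/11

The maximum is at (123/11, 0). Substituting into each constraint, equality holds for (v) and (vi); the remaining constraints have slack.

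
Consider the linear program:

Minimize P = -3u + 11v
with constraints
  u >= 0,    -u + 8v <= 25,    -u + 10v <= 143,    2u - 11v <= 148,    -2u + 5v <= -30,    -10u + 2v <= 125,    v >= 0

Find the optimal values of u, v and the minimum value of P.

Vertices and P = -3u + 11v:
  (1459/5, 198/5) → P = -2199/5
  (365/11, 80/11) → P = -215/11
  (74, 0) → P = -222
  (15, 0) → P = -45

u = 1459/5, v = 198/5, minimum P = -2199/5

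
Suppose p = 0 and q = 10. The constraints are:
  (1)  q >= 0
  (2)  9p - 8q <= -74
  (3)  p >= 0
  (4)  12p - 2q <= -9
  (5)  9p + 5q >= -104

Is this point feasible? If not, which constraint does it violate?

(1): 10 ≥ 0 ✓
(2): -80 ≤ -74 ✓
(3): 0 ≥ 0 ✓
(4): -20 ≤ -9 ✓
(5): 50 ≥ -104 ✓

feasible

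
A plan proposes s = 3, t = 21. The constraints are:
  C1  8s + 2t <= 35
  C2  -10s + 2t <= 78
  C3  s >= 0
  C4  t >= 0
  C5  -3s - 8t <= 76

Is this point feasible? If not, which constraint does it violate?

not feasible — violates C1

Constraint C1: 8s + 2t = 66, which is not ≤ 35. All other constraints are satisfied.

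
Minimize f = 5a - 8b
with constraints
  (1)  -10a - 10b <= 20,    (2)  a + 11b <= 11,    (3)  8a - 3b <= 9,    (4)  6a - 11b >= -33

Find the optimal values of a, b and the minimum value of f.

Corner points and f = 5a - 8b:
  (3/11, -25/11) → f = 215/11
  (-55/17, 21/17) → f = -443/17
  (132/91, 79/91) → f = 4/13
  (-22/7, 9/7) → f = -26

The binding constraints are -10a - 10b = 20 and 6a - 11b = -33.
Solving simultaneously gives a = -55/17, b = 21/17.

a = -55/17, b = 21/17, minimum f = -443/17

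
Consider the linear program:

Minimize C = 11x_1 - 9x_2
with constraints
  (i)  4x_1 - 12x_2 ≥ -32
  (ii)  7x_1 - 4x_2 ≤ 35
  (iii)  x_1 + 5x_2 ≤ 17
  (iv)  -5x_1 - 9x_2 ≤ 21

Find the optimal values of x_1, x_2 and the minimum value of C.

Vertices and C = 11x_1 - 9x_2:
  (11/8, 25/8) → C = -13
  (-45/8, 19/24) → C = -69
  (81/13, 28/13) → C = 639/13
  (231/83, -322/83) → C = 5439/83

The optimum lies where 4x_1 - 12x_2 = -32 and -5x_1 - 9x_2 = 21.
Solving simultaneously gives x_1 = -45/8, x_2 = 19/24.

x_1 = -45/8, x_2 = 19/24, minimum C = -69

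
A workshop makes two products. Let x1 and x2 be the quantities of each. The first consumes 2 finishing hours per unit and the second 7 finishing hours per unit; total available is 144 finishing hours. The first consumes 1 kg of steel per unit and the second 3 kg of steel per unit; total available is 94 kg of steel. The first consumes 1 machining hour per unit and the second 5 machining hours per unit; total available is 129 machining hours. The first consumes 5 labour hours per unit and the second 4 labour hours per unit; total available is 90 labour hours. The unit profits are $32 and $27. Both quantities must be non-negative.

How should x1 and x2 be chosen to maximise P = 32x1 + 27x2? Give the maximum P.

x1 = 2, x2 = 20, maximum P = 604

Feasible corners and P = 32x1 + 27x2:
  (0, 0) → P = 0
  (0, 144/7) → P = 3888/7
  (18, 0) → P = 576
  (2, 20) → P = 604

At the optimal vertex, 2x1 + 7x2 = 144 and 5x1 + 4x2 = 90.
Solving simultaneously gives x1 = 2, x2 = 20.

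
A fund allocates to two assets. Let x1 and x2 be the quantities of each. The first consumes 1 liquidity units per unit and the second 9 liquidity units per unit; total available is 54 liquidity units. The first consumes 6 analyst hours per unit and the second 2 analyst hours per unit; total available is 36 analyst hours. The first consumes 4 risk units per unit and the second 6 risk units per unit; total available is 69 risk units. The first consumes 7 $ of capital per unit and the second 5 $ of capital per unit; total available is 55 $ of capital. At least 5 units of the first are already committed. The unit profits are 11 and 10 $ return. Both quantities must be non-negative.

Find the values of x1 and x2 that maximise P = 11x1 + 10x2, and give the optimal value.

x1 = 5, x2 = 3, maximum P = 85

Extreme points and P = 11x1 + 10x2:
  (6, 0) → P = 66
  (5, 0) → P = 55
  (5, 3) → P = 85

The optimum lies where 6x1 + 2x2 = 36 and x1 = 5.
Solving simultaneously gives x1 = 5, x2 = 3.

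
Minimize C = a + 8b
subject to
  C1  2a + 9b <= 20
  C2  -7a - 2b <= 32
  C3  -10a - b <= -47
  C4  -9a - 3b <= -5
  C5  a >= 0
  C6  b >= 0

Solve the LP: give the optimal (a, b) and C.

a = 47/10, b = 0, minimum C = 47/10

Vertices and C = a + 8b:
  (403/88, 53/44) → C = 1251/88
  (10, 0) → C = 10
  (47/10, 0) → C = 47/10

At the optimal vertex, -10a - b = -47 and b = 0.
Solving simultaneously gives a = 47/10, b = 0.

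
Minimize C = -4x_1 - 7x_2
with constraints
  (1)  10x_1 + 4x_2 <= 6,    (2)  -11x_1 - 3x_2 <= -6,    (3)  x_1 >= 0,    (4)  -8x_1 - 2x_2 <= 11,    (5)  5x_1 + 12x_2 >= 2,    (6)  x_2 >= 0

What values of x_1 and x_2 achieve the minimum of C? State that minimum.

x_1 = 3/7, x_2 = 3/7, minimum C = -33/7

Extreme points and C = -4x_1 - 7x_2:
  (3/7, 3/7) → C = -33/7
  (3/5, 0) → C = -12/5
  (6/11, 0) → C = -24/11

The binding constraints are 10x_1 + 4x_2 = 6 and -11x_1 - 3x_2 = -6.
Solving simultaneously gives x_1 = 3/7, x_2 = 3/7.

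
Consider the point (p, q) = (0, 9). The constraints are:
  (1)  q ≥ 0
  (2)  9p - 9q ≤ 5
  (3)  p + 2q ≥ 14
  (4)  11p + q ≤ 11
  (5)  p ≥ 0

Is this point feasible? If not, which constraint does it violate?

feasible

(1): 9 ≥ 0 ✓
(2): -81 ≤ 5 ✓
(3): 18 ≥ 14 ✓
(4): 9 ≤ 11 ✓
(5): 0 ≥ 0 ✓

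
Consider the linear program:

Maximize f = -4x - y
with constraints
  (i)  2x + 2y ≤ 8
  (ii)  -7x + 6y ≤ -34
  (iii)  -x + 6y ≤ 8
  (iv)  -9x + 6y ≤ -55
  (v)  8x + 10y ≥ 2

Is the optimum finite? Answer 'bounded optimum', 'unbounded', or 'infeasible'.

Extreme points and f = -4x - y:
  (79/15, -19/15) → f = -99/5
  (19, -15) → f = -61
  (281/69, -211/69) → f = -913/69
The feasible region has finitely many vertices and no improving ray; the maximum is -913/69 at (281/69, -211/69).

bounded optimum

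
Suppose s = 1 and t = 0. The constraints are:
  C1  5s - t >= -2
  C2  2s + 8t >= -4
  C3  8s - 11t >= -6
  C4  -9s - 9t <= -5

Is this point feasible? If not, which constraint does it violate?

feasible

C1: 5 ≥ -2 ✓
C2: 2 ≥ -4 ✓
C3: 8 ≥ -6 ✓
C4: -9 ≤ -5 ✓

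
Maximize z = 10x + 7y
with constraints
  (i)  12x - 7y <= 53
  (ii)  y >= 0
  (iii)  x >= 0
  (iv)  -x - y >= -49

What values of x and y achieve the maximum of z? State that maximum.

x = 396/19, y = 535/19, maximum z = 7705/19

Corner points and z = 10x + 7y:
  (53/12, 0) → z = 265/6
  (396/19, 535/19) → z = 7705/19
  (0, 0) → z = 0
  (0, 49) → z = 343

The optimum lies where 12x - 7y = 53 and -x - y = -49.
Solving simultaneously gives x = 396/19, y = 535/19.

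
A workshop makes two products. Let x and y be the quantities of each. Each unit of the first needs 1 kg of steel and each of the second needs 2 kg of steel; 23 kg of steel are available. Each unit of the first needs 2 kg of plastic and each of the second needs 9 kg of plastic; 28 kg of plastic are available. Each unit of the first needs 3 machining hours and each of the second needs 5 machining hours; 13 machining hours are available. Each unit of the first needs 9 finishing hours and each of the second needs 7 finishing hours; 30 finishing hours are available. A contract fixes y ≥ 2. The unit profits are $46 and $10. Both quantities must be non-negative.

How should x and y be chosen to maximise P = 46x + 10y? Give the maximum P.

Corner points and P = 46x + 10y:
  (0, 13/5) → P = 26
  (0, 2) → P = 20
  (1, 2) → P = 66

The binding constraints are 3x + 5y = 13 and y = 2.
Solving simultaneously gives x = 1, y = 2.

x = 1, y = 2, maximum P = 66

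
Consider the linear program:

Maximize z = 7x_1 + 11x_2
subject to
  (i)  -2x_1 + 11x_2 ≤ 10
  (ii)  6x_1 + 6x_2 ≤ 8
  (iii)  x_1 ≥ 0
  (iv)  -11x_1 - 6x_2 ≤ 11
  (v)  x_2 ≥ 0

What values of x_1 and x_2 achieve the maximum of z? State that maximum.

x_1 = 14/39, x_2 = 38/39, maximum z = 172/13

Extreme points and z = 7x_1 + 11x_2:
  (14/39, 38/39) → z = 172/13
  (0, 10/11) → z = 10
  (4/3, 0) → z = 28/3
  (0, 0) → z = 0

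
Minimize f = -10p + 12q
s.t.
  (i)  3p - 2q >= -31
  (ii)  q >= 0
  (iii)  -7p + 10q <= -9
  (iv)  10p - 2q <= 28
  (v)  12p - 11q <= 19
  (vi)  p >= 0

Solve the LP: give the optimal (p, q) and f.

p = 19/12, q = 0, minimum f = -95/6

Extreme points and f = -10p + 12q:
  (9/7, 0) → f = -90/7
  (19/12, 0) → f = -95/6
  (91/43, 25/43) → f = -610/43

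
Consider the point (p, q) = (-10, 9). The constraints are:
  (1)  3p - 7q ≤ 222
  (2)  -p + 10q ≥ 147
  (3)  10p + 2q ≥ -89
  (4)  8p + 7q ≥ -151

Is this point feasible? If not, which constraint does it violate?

Constraint (2): -p + 10q = 100, which is not ≥ 147. All other constraints are satisfied.

not feasible — violates (2)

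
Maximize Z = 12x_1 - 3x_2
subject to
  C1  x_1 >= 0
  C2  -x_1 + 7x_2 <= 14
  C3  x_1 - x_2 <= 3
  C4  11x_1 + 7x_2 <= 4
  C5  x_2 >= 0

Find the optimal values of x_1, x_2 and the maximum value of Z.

x_1 = 4/11, x_2 = 0, maximum Z = 48/11

Extreme points and Z = 12x_1 - 3x_2:
  (0, 4/7) → Z = -12/7
  (0, 0) → Z = 0
  (4/11, 0) → Z = 48/11

At the optimal vertex, 11x_1 + 7x_2 = 4 and x_2 = 0.
Solving simultaneously gives x_1 = 4/11, x_2 = 0.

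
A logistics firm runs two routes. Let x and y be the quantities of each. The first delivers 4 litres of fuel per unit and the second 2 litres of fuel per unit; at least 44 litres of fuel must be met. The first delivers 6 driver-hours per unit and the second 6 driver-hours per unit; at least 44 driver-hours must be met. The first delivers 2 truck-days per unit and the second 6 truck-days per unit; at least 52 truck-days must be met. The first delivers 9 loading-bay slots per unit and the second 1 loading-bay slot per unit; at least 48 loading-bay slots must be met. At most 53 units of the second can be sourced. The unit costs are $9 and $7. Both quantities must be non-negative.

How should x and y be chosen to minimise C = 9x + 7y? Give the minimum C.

x = 8, y = 6, minimum C = 114

The feasible region is unbounded (it extends along (1, 0)), but C strictly increases along every unbounded feasible direction, so there is no improving ray and the minimum is attained at a vertex.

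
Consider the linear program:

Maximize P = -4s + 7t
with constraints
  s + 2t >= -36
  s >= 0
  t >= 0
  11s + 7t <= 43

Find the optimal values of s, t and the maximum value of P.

Corner points and P = -4s + 7t:
  (0, 0) → P = 0
  (0, 43/7) → P = 43
  (43/11, 0) → P = -172/11

The optimum lies where s = 0 and 11s + 7t = 43.
Solving simultaneously gives s = 0, t = 43/7.

s = 0, t = 43/7, maximum P = 43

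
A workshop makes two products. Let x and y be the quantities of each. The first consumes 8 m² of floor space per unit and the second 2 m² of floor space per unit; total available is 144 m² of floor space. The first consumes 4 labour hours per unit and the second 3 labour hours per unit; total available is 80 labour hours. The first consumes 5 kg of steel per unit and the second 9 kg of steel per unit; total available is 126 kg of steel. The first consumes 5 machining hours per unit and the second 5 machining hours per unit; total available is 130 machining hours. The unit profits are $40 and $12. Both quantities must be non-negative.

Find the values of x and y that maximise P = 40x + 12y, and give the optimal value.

x = 17, y = 4, maximum P = 728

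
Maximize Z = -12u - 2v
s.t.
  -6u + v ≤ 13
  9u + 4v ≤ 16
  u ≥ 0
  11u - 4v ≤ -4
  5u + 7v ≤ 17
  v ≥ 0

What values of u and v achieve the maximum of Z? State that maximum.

Vertices and Z = -12u - 2v:
  (0, 1) → Z = -2
  (0, 17/7) → Z = -34/7
  (40/97, 207/97) → Z = -894/97

u = 0, v = 1, maximum Z = -2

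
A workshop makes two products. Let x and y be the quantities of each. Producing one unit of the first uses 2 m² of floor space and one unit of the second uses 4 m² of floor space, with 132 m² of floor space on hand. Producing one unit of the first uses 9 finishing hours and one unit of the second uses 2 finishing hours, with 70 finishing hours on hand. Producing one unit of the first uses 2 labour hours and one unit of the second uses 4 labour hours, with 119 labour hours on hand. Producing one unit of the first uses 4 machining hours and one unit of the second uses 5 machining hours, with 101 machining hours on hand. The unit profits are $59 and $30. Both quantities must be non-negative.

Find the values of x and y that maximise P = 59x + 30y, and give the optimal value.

x = 4, y = 17, maximum P = 746

Corner points and P = 59x + 30y:
  (0, 0) → P = 0
  (0, 101/5) → P = 606
  (70/9, 0) → P = 4130/9
  (4, 17) → P = 746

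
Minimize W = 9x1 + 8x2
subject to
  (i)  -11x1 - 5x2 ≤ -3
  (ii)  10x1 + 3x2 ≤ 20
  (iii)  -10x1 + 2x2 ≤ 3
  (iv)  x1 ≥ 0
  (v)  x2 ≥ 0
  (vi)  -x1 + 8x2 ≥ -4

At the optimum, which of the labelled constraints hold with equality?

Vertices and W = 9x1 + 8x2:
  (0, 3/5) → W = 24/5
  (3/11, 0) → W = 27/11
  (31/50, 23/5) → W = 2119/50
  (2, 0) → W = 18
  (0, 3/2) → W = 12

The minimum is at (3/11, 0). Substituting into each constraint, equality holds for (i) and (v); the remaining constraints have slack.

(i) and (v)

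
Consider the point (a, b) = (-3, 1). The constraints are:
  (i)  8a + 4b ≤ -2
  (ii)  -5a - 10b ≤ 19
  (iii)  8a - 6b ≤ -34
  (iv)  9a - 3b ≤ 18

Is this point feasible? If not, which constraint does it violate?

Constraint (iii): 8a - 6b = -30, which is not ≤ -34. All other constraints are satisfied.

not feasible — violates (iii)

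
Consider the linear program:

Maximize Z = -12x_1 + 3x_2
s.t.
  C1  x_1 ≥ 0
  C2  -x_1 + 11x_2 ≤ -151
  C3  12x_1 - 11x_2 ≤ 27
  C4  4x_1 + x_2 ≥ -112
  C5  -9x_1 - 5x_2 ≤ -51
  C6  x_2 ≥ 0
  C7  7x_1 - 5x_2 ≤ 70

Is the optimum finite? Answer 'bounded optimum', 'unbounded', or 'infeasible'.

The boundaries x_1 = 0 and -9x_1 - 5x_2 = -51 meet at (0, 51/5), but that point violates -x_1 + 11x_2 ≤ -151. Every candidate vertex is excluded by some other constraint, so the feasible region is empty.

infeasible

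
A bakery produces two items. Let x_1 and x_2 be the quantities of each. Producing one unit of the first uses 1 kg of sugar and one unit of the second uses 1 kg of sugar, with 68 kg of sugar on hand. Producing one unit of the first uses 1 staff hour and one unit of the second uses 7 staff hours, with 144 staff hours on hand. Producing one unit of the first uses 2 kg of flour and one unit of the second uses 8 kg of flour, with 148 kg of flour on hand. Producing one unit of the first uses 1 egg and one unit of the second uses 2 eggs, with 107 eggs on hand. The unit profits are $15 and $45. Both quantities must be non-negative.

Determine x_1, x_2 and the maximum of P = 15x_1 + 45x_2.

x_1 = 66, x_2 = 2, maximum P = 1080

Vertices and P = 15x_1 + 45x_2:
  (0, 0) → P = 0
  (0, 37/2) → P = 1665/2
  (68, 0) → P = 1020
  (66, 2) → P = 1080

The optimum lies where x_1 + x_2 = 68 and 2x_1 + 8x_2 = 148.
Solving simultaneously gives x_1 = 66, x_2 = 2.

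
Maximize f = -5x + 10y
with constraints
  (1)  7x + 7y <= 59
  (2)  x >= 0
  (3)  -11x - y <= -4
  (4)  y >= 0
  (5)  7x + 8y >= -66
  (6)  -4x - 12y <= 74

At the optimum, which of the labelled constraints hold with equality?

(1) and (2)

Feasible corners and f = -5x + 10y:
  (0, 59/7) → f = 590/7
  (59/7, 0) → f = -295/7
  (0, 4) → f = 40
  (4/11, 0) → f = -20/11

The maximum is at (0, 59/7). Substituting into each constraint, equality holds for (1) and (2); the remaining constraints have slack.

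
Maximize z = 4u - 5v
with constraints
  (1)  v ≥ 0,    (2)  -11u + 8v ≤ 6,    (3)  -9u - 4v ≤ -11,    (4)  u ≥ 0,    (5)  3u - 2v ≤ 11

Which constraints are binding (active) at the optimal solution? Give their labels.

(1) and (5)

Extreme points and z = 4u - 5v:
  (11/9, 0) → z = 44/9
  (11/3, 0) → z = 44/3
  (16/29, 175/116) → z = -619/116
  (50, 139/2) → z = -295/2

The maximum is at (11/3, 0). Substituting into each constraint, equality holds for (1) and (5); the remaining constraints have slack.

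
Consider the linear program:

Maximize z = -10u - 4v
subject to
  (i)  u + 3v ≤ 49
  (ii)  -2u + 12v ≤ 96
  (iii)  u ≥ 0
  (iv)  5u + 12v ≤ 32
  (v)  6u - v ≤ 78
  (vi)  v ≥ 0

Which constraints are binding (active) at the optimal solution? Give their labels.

(iii) and (vi)

Extreme points and z = -10u - 4v:
  (0, 8/3) → z = -32/3
  (0, 0) → z = 0
  (32/5, 0) → z = -64

The maximum is at (0, 0). Substituting into each constraint, equality holds for (iii) and (vi); the remaining constraints have slack.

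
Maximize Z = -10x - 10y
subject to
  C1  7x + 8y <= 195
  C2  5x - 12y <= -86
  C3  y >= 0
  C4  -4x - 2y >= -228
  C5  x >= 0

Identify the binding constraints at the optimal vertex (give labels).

Vertices and Z = -10x - 10y:
  (413/31, 1577/124) → Z = -16145/62
  (0, 195/8) → Z = -975/4
  (0, 43/6) → Z = -215/3

The maximum is at (0, 43/6). Substituting into each constraint, equality holds for C2 and C5; the remaining constraints have slack.

C2 and C5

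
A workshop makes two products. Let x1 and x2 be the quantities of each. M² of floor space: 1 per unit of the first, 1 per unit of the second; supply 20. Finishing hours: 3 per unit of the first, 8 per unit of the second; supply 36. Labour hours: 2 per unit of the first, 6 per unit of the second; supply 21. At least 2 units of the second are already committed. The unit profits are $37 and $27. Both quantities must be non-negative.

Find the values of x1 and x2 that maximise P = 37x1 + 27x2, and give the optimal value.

x1 = 9/2, x2 = 2, maximum P = 441/2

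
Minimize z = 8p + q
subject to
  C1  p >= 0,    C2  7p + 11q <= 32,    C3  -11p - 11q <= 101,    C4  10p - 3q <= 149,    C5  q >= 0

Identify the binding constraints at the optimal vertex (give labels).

C1 and C5

Corner points and z = 8p + q:
  (0, 32/11) → z = 32/11
  (0, 0) → z = 0
  (32/7, 0) → z = 256/7

The minimum is at (0, 0). Substituting into each constraint, equality holds for C1 and C5; the remaining constraints have slack.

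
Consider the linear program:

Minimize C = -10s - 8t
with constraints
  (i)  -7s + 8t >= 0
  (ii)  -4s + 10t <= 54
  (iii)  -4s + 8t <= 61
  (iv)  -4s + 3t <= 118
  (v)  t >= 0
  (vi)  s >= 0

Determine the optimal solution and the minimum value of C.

At the optimal vertex, -7s + 8t = 0 and -4s + 10t = 54.
Solving simultaneously gives s = 216/19, t = 189/19.

s = 216/19, t = 189/19, minimum C = -3672/19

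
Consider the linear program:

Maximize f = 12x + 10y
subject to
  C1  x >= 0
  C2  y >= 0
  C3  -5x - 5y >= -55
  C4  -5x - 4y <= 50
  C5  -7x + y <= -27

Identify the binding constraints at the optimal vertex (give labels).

Vertices and f = 12x + 10y:
  (11, 0) → f = 132
  (27/7, 0) → f = 324/7
  (19/4, 25/4) → f = 239/2

The maximum is at (11, 0). Substituting into each constraint, equality holds for C2 and C3; the remaining constraints have slack.

C2 and C3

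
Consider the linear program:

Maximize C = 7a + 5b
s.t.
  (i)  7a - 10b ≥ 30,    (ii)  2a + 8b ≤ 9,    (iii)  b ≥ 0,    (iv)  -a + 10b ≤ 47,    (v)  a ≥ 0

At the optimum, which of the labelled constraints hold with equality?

(ii) and (iii)

Feasible corners and C = 7a + 5b:
  (165/38, 3/76) → C = 2325/76
  (30/7, 0) → C = 30
  (9/2, 0) → C = 63/2

The maximum is at (9/2, 0). Substituting into each constraint, equality holds for (ii) and (iii); the remaining constraints have slack.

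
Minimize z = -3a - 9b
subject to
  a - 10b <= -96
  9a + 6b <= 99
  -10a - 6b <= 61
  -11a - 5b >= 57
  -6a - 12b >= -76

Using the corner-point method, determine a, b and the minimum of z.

Corner points and z = -3a - 9b:
  (-593/53, 899/106) → z = -4533/106
  (-210/23, 999/115) → z = -5841/115
  (-99/7, 563/42) → z = -1095/14
  (-532/51, 589/51) → z = -1235/17

At the optimal vertex, -10a - 6b = 61 and -6a - 12b = -76.
Solving simultaneously gives a = -99/7, b = 563/42.

a = -99/7, b = 563/42, minimum z = -1095/14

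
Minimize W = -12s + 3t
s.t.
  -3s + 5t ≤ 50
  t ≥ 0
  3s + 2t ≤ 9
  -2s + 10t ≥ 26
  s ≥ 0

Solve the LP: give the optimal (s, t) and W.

s = 19/17, t = 48/17, minimum W = -84/17

The binding constraints are 3s + 2t = 9 and -2s + 10t = 26.
Solving simultaneously gives s = 19/17, t = 48/17.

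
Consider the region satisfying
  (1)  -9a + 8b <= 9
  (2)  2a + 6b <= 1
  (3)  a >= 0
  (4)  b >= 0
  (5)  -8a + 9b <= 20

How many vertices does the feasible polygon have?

3

Pairwise boundary intersections that survive every other constraint:
  (0, 1/6)
  (1/2, 0)
  (0, 0)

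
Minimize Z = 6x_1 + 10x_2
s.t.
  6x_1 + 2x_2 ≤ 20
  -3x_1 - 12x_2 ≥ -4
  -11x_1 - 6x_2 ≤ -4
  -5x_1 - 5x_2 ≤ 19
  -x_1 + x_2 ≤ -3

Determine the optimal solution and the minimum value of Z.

x_1 = 69/10, x_2 = -107/10, minimum Z = -328/5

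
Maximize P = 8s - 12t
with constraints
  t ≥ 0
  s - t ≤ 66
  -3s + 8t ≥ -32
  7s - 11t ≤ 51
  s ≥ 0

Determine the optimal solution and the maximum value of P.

The feasible region is unbounded (it extends along (0, 1), (1, 1)), but P strictly decreases along every unbounded feasible direction, so there is no improving ray and the maximum is attained at a vertex.

At the optimal vertex, s - t = 66 and 7s - 11t = 51.
Solving simultaneously gives s = 675/4, t = 411/4.

s = 675/4, t = 411/4, maximum P = 117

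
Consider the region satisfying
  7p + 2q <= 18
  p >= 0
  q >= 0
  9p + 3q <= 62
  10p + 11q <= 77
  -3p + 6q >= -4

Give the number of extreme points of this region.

5

Pairwise boundary intersections that survive every other constraint:
  (44/57, 359/57)
  (29/12, 13/24)
  (0, 0)
  (0, 7)
  (4/3, 0)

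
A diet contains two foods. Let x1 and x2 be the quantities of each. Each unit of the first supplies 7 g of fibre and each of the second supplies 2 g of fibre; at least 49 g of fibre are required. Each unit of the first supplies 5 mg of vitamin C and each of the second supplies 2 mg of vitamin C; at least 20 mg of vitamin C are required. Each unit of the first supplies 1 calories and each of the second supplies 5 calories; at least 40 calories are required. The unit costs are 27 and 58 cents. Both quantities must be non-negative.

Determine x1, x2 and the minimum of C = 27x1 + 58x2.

Feasible corners and C = 27x1 + 58x2:
  (0, 49/2) → C = 1421
  (40, 0) → C = 1080
  (5, 7) → C = 541
The feasible region is unbounded (it extends along (0, 1), (1, 0)), but C strictly increases along every unbounded feasible direction, so there is no improving ray and the minimum is attained at a vertex.

The optimum lies where 7x1 + 2x2 = 49 and x1 + 5x2 = 40.
Solving simultaneously gives x1 = 5, x2 = 7.

x1 = 5, x2 = 7, minimum C = 541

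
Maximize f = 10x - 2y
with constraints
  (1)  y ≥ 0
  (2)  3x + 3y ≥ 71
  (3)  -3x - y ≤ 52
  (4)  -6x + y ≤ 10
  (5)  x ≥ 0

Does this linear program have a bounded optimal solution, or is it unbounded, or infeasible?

From the feasible point (71/3, 0), moving in the direction (1, 0) keeps every constraint satisfied while f increases without bound.

unbounded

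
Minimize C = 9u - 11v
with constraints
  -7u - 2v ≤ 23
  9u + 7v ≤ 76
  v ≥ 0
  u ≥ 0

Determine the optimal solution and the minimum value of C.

u = 0, v = 76/7, minimum C = -836/7

Extreme points and C = 9u - 11v:
  (76/9, 0) → C = 76
  (0, 76/7) → C = -836/7
  (0, 0) → C = 0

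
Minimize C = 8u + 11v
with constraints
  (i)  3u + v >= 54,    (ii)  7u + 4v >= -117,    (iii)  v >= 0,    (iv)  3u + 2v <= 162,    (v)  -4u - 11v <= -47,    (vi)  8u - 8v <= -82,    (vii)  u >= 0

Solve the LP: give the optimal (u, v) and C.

Corner points and C = 8u + 11v:
  (175/16, 339/16) → C = 5129/16
  (0, 54) → C = 594
  (283/10, 771/20) → C = 13009/20
  (0, 81) → C = 891

At the optimal vertex, 3u + v = 54 and 8u - 8v = -82.
Solving simultaneously gives u = 175/16, v = 339/16.

u = 175/16, v = 339/16, minimum C = 5129/16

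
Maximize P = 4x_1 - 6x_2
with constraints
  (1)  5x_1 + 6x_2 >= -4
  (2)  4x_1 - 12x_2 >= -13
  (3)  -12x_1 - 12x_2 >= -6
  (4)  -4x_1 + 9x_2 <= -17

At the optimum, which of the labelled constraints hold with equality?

Extreme points and P = 4x_1 - 6x_2:
  (7, -13/2) → P = 67
  (22/23, -101/69) → P = 290/23
  (43/26, -15/13) → P = 176/13

The maximum is at (7, -13/2). Substituting into each constraint, equality holds for (1) and (3); the remaining constraints have slack.

(1) and (3)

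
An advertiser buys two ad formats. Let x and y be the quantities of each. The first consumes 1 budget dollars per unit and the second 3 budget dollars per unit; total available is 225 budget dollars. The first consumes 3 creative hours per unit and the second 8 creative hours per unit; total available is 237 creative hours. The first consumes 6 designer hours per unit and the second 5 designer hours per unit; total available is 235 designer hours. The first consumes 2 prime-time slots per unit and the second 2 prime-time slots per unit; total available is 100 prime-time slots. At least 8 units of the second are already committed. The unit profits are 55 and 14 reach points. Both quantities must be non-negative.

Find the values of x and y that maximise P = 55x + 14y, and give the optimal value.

Corner points and P = 55x + 14y:
  (0, 237/8) → P = 1659/4
  (0, 8) → P = 112
  (695/33, 239/11) → P = 48263/33
  (65/2, 8) → P = 3799/2

The binding constraints are 6x + 5y = 235 and y = 8.
Solving simultaneously gives x = 65/2, y = 8.

x = 65/2, y = 8, maximum P = 3799/2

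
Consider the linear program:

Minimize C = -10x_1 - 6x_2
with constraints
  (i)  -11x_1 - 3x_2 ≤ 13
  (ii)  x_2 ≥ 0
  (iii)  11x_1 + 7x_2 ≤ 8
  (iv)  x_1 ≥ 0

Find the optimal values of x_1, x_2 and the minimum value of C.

x_1 = 8/11, x_2 = 0, minimum C = -80/11

Extreme points and C = -10x_1 - 6x_2:
  (8/11, 0) → C = -80/11
  (0, 0) → C = 0
  (0, 8/7) → C = -48/7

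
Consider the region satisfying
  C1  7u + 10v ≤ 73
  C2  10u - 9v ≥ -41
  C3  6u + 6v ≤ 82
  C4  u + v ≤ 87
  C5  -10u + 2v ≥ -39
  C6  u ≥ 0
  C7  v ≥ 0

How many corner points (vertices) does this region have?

Intersecting each pair of boundary lines and keeping only the points that satisfy every inequality leaves:
  (247/163, 1017/163)
  (268/57, 457/114)
  (0, 41/9)
  (39/10, 0)
  (0, 0)

5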